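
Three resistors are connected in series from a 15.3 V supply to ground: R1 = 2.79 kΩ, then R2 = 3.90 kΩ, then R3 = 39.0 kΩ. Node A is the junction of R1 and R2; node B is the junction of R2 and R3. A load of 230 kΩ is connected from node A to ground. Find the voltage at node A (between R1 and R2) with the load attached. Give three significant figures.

Below node A the series string R2+R3 = 42.90 kΩ sits in parallel with the 230 kΩ load: 36.16 kΩ.
V_A = 15.3 × 36.16/(2.79 + 36.16) = 14.2 V.

V ≈ 14.2 V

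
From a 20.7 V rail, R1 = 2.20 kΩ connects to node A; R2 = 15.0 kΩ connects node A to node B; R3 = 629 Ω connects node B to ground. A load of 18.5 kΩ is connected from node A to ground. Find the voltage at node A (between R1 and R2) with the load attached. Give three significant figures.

V ≈ 16.4 V

Below node A the series string R2+R3 = 15630 Ω sits in parallel with the 18500 Ω load: 8472 Ω.
V_A = 20.7 × 8472/(2200 + 8472) = 16.4 V.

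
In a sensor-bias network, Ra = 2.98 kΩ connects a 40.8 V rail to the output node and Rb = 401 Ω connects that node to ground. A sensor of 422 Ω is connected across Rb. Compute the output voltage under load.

V_out ≈ 2.63 V

The load sits in parallel with Rb: Rb‖R_L = (401 × 422) / (401 + 422) = 205.6 Ω.
V_out = 40.8 × 205.6 / (2980 + 205.6) = 40.8 × 205.6/3186 = 2.63 V.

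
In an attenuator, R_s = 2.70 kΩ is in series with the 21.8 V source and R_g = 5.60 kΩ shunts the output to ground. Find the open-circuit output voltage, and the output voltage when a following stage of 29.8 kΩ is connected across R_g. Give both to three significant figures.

Unloaded: 14.7 V; loaded: 13.9 V

Open-circuit: V = 21.8 × 5.60/(2.70 + 5.60) = 14.7 V.
With the load, R_g becomes R_g‖R_L = 4.714 kΩ, so V = 21.8 × 4.714/7.414 = 13.9 V.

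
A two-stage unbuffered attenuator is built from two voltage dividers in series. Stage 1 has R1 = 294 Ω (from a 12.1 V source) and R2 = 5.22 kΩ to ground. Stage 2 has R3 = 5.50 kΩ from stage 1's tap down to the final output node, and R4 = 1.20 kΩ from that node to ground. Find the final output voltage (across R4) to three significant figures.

Stage 2 presents R3+R4 = 6700 Ω as a load on stage 1's tap.
Stage 1's lower leg becomes R2‖(R3+R4) = 2934 Ω, so V_mid = 12.1 × 2934/3228 = 11.00 V.
Stage 2 is itself unloaded: V_out = V_mid × R4/(R3+R4) = 11.00 × 1200/6700 = 1.97 V.

V_out ≈ 1.97 V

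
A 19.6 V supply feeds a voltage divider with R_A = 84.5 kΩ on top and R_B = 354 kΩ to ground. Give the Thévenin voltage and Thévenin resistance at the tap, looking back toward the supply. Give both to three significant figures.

V_th is the open-circuit tap voltage: 19.6 × 354/(84.5 + 354) = 15.8 V.
With the supply zeroed, R_A and R_B appear in parallel from the tap: R_th = R_A‖R_B = (84.5 × 354)/438.5 = 68.2 kΩ.

V_th = 15.8 V, R_th = 68.2 kΩ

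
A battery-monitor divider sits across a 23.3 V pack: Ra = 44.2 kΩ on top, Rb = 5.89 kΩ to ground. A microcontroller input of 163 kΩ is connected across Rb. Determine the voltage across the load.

The load sits in parallel with Rb: Rb‖R_L = (5.89 × 163) / (5.89 + 163) = 5.685 kΩ.
V_out = 23.3 × 5.685 / (44.2 + 5.685) = 23.3 × 5.685/49.88 = 2.66 V.
(Unloaded it would have been 2.74 V.)

V_out ≈ 2.66 V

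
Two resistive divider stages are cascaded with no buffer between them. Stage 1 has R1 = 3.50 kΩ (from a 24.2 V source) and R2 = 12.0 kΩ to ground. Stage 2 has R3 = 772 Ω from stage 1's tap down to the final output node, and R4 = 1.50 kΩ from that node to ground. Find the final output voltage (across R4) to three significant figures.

V_out ≈ 5.64 V

Stage 2 presents R3+R4 = 2272 Ω as a load on stage 1's tap.
Stage 1's lower leg becomes R2‖(R3+R4) = 1910 Ω, so V_mid = 24.2 × 1910/5410 = 8.545 V.
Stage 2 is itself unloaded: V_out = V_mid × R4/(R3+R4) = 8.545 × 1500/2272 = 5.64 V.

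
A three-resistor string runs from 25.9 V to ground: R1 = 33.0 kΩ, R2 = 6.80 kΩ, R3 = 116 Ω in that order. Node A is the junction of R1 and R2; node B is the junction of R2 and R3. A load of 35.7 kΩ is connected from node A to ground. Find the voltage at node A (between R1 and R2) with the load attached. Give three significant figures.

V ≈ 3.87 V

Below node A the series string R2+R3 = 6916 Ω sits in parallel with the 35700 Ω load: 5794 Ω.
V_A = 25.9 × 5794/(33000 + 5794) = 3.87 V.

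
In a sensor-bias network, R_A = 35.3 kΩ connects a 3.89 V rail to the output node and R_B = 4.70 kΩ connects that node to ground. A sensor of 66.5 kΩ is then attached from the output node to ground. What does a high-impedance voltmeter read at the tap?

The load sits in parallel with R_B: R_B‖R_L = (4.70 × 66.5) / (4.70 + 66.5) = 4.390 kΩ.
V_out = 3.89 × 4.390 / (35.3 + 4.390) = 3.89 × 4.390/39.69 = 0.430 V.
(Unloaded it would have been 0.457 V.)

V_out ≈ 0.430 V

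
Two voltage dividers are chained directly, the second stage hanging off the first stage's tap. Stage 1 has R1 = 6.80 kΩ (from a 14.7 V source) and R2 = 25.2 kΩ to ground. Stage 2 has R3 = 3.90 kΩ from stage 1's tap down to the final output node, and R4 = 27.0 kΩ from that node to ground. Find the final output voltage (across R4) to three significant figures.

V_out ≈ 8.62 V

Stage 2 presents R3+R4 = 30.90 kΩ as a load on stage 1's tap.
Stage 1's lower leg becomes R2‖(R3+R4) = 13.88 kΩ, so V_mid = 14.7 × 13.88/20.68 = 9.866 V.
Stage 2 is itself unloaded: V_out = V_mid × R4/(R3+R4) = 9.866 × 27.0/30.90 = 8.62 V.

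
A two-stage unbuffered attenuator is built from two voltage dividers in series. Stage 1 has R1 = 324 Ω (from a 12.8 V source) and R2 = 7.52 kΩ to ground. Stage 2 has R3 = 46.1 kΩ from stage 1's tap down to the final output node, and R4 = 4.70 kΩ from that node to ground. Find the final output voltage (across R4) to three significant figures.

Stage 2 presents R3+R4 = 50800 Ω as a load on stage 1's tap.
Stage 1's lower leg becomes R2‖(R3+R4) = 6550 Ω, so V_mid = 12.8 × 6550/6874 = 12.20 V.
Stage 2 is itself unloaded: V_out = V_mid × R4/(R3+R4) = 12.20 × 4700/50800 = 1.13 V.

V_out ≈ 1.13 V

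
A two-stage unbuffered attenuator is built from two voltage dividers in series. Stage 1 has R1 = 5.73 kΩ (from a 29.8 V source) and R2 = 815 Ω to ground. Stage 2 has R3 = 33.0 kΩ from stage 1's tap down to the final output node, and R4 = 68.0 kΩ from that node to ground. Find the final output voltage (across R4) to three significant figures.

V_out ≈ 2.48 V

Stage 2 presents R3+R4 = 101000 Ω as a load on stage 1's tap.
Stage 1's lower leg becomes R2‖(R3+R4) = 808.5 Ω, so V_mid = 29.8 × 808.5/6538 = 3.685 V.
Stage 2 is itself unloaded: V_out = V_mid × R4/(R3+R4) = 3.685 × 68000/101000 = 2.48 V.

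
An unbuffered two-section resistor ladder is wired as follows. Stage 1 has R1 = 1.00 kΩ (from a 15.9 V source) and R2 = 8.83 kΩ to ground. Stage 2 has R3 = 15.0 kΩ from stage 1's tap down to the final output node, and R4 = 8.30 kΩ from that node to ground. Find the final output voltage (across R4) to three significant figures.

Stage 2 presents R3+R4 = 23.30 kΩ as a load on stage 1's tap.
Stage 1's lower leg becomes R2‖(R3+R4) = 6.403 kΩ, so V_mid = 15.9 × 6.403/7.403 = 13.75 V.
Stage 2 is itself unloaded: V_out = V_mid × R4/(R3+R4) = 13.75 × 8.30/23.30 = 4.90 V.

V_out ≈ 4.90 V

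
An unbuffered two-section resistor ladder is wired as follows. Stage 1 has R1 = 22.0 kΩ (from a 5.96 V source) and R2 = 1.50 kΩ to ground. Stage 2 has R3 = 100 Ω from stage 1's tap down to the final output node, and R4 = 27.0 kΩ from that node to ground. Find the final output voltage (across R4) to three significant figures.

V_out ≈ 0.360 V

Stage 2 presents R3+R4 = 27100 Ω as a load on stage 1's tap.
Stage 1's lower leg becomes R2‖(R3+R4) = 1421 Ω, so V_mid = 5.96 × 1421/23420 = 0.3617 V.
Stage 2 is itself unloaded: V_out = V_mid × R4/(R3+R4) = 0.3617 × 27000/27100 = 0.360 V.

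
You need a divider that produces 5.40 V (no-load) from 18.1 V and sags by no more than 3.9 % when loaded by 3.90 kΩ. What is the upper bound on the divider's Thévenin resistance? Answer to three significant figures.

R_th ≤ 158 Ω

Loading drop = R_th/(R_th + R_L) ≤ 0.0390, so R_th ≤ R_L · ε/(1−ε) = 3.90 kΩ × 0.0390/0.9610 = 158 Ω.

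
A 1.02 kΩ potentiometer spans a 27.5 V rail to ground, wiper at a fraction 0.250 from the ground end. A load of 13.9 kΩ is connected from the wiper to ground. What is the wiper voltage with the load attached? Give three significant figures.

V ≈ 6.78 V

The wiper splits the pot into (1−α)R = 765.0 Ω above and αR = 255.0 Ω below.
Lower section ‖ load = 250.4 Ω.
V_wiper = 27.5 × 250.4/(765.0 + 250.4) = 6.78 V.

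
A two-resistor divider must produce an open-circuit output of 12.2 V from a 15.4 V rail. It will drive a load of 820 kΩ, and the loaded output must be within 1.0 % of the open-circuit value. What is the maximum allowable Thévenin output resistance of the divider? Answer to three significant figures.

R_th ≤ 8.28 kΩ

Loading drop = R_th/(R_th + R_L) ≤ 0.0100, so R_th ≤ R_L · ε/(1−ε) = 820 kΩ × 0.0100/0.9900 = 8.28 kΩ.
(Any R1, R2 with R2/(R1+R2) = 0.792 and R1‖R2 ≤ 8.28 kΩ will meet the spec.)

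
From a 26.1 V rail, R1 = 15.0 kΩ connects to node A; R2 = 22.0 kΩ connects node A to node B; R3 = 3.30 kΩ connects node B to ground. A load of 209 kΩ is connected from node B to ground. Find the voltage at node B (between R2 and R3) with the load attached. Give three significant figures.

At node B, R3 is in parallel with the load: R3‖R_L = 3.249 kΩ.
Below node A the resistance is R2 + (R3‖R_L) = 25.25 kΩ, so V_A = 26.1 × 25.25/40.25 = 16.37 V.
Then V_B = V_A × (R3‖R_L)/(R2 + R3‖R_L) = 16.37 × 3.249/25.25 = 2.11 V.

V ≈ 2.11 V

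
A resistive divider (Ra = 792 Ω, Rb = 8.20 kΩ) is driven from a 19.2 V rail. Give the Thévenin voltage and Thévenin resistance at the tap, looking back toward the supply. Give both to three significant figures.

V_th is the open-circuit tap voltage: 19.2 × 8200/(792 + 8200) = 17.5 V.
With the supply zeroed, Ra and Rb appear in parallel from the tap: R_th = Ra‖Rb = (792 × 8200)/8992 = 722 Ω.

V_th = 17.5 V, R_th = 722 Ω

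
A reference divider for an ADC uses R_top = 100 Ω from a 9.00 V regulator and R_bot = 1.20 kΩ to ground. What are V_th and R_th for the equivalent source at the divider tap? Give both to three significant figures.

V_th is the open-circuit tap voltage: 9.00 × 1200/(100 + 1200) = 8.31 V.
With the supply zeroed, R_top and R_bot appear in parallel from the tap: R_th = R_top‖R_bot = (100 × 1200)/1300 = 92.3 Ω.

V_th = 8.31 V, R_th = 92.3 Ω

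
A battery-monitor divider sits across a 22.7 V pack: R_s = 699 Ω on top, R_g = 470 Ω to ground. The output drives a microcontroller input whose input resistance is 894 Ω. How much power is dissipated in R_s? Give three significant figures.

Total resistance from the source is R_s + (R_g‖R_L) = 1007 Ω, so I = 22.7/1007 Ω = 22.54 mA.
P = I²·R_s = (22.54 mA)² × 699 Ω = 355 mW.

P ≈ 355 mW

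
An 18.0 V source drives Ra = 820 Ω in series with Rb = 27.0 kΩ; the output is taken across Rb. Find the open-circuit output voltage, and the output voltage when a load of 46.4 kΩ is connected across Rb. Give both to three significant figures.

Open-circuit: V = 18.0 × 27000/(820 + 27000) = 17.5 V.
With the load, Rb becomes Rb‖R_L = 17070 Ω, so V = 18.0 × 17070/17890 = 17.2 V.

Unloaded: 17.5 V; loaded: 17.2 V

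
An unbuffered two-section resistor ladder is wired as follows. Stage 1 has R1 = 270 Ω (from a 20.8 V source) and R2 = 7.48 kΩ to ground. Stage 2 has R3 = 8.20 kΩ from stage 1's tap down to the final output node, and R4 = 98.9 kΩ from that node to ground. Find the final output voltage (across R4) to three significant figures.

V_out ≈ 18.5 V

Stage 2 presents R3+R4 = 107100 Ω as a load on stage 1's tap.
Stage 1's lower leg becomes R2‖(R3+R4) = 6992 Ω, so V_mid = 20.8 × 6992/7262 = 20.03 V.
Stage 2 is itself unloaded: V_out = V_mid × R4/(R3+R4) = 20.03 × 98900/107100 = 18.5 V.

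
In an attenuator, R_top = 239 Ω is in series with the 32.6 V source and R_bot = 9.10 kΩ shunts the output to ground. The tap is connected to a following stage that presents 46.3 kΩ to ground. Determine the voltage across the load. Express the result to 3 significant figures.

V_out ≈ 31.6 V

The load sits in parallel with R_bot: R_bot‖R_L = (9100 × 46300) / (9100 + 46300) = 7605 Ω.
V_out = 32.6 × 7605 / (239 + 7605) = 32.6 × 7605/7844 = 31.6 V.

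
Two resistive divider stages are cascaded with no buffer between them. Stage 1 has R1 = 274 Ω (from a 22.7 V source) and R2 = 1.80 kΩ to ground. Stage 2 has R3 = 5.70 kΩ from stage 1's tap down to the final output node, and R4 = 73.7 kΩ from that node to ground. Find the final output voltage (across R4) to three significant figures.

Stage 2 presents R3+R4 = 79400 Ω as a load on stage 1's tap.
Stage 1's lower leg becomes R2‖(R3+R4) = 1760 Ω, so V_mid = 22.7 × 1760/2034 = 19.64 V.
Stage 2 is itself unloaded: V_out = V_mid × R4/(R3+R4) = 19.64 × 73700/79400 = 18.2 V.

V_out ≈ 18.2 V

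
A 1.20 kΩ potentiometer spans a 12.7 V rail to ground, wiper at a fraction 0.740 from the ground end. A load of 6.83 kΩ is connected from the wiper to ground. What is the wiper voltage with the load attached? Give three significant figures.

The wiper splits the pot into (1−α)R = 312.0 Ω above and αR = 888.0 Ω below.
Lower section ‖ load = 785.8 Ω.
V_wiper = 12.7 × 785.8/(312.0 + 785.8) = 9.09 V.

V ≈ 9.09 V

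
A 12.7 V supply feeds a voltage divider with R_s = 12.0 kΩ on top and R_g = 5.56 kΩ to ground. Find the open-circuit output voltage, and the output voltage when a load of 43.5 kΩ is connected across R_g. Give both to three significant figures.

Unloaded: 4.02 V; loaded: 3.70 V

Open-circuit: V = 12.7 × 5.56/(12.0 + 5.56) = 4.02 V.
With the load, R_g becomes R_g‖R_L = 4.930 kΩ, so V = 12.7 × 4.930/16.93 = 3.70 V.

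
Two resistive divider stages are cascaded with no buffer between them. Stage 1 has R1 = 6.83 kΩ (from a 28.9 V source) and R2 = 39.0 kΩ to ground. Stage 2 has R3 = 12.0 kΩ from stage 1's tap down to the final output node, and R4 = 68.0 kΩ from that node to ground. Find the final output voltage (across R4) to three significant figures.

V_out ≈ 19.5 V

Stage 2 presents R3+R4 = 80.00 kΩ as a load on stage 1's tap.
Stage 1's lower leg becomes R2‖(R3+R4) = 26.22 kΩ, so V_mid = 28.9 × 26.22/33.05 = 22.93 V.
Stage 2 is itself unloaded: V_out = V_mid × R4/(R3+R4) = 22.93 × 68.0/80.00 = 19.5 V.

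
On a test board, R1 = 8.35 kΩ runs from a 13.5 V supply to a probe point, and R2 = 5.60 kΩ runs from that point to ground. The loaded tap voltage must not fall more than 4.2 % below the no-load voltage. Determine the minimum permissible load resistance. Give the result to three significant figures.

Output resistance R_th = R1‖R2 = (8.35 × 5.60)/13.95 = 3.352 kΩ.
The fractional drop is R_th/(R_th + R_L); requiring this ≤ 0.0420 gives R_L ≥ R_th(1/0.0420 − 1) = 3.352 × 22.81 = 76.5 kΩ.

R_L(min) ≈ 76.5 kΩ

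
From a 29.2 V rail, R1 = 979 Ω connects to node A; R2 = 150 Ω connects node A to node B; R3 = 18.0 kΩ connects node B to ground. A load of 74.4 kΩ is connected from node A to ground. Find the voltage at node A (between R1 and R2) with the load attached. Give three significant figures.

Below node A the series string R2+R3 = 18150 Ω sits in parallel with the 74400 Ω load: 14590 Ω.
V_A = 29.2 × 14590/(979 + 14590) = 27.4 V.

V ≈ 27.4 V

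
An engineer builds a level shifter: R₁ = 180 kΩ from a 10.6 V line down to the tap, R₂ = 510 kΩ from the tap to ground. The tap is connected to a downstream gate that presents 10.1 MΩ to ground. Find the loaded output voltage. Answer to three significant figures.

The load sits in parallel with R₂: R₂‖R_L = (510 × 10100) / (510 + 10100) = 485.5 kΩ.
V_out = 10.6 × 485.5 / (180 + 485.5) = 10.6 × 485.5/665.5 = 7.73 V.
(Unloaded it would have been 7.83 V.)

V_out ≈ 7.73 V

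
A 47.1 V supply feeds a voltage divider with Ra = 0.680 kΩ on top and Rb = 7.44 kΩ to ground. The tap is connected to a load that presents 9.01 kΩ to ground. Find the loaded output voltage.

V_out ≈ 40.4 V

The load sits in parallel with Rb: Rb‖R_L = (7440 × 9010) / (7440 + 9010) = 4075 Ω.
V_out = 47.1 × 4075 / (680 + 4075) = 47.1 × 4075/4755 = 40.4 V.
(Unloaded it would have been 43.2 V.)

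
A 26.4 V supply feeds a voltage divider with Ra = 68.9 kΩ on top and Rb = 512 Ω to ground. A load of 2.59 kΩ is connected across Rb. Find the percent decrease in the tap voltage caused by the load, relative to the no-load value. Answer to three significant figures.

Unloaded V = 26.4 × 512/69410 = 0.1947 V.
Loaded: Rb‖R_L = 427.5 Ω, giving V = 26.4 × 427.5/69330 = 0.1628 V.
Drop = (0.1947 − 0.1628) / 0.1947 = 16.4 %.

16.4 %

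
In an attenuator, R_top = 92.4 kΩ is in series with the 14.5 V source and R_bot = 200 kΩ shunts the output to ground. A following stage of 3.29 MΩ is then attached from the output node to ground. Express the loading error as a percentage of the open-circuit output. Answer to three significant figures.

1.88 %

The divider's output (Thévenin) resistance is R_top‖R_bot = 63.20 kΩ.
Fractional drop under load = R_th/(R_th + R_L) = 63.20 / (63.20 + 3290) = 0.01885.
So the output falls by 1.88 %.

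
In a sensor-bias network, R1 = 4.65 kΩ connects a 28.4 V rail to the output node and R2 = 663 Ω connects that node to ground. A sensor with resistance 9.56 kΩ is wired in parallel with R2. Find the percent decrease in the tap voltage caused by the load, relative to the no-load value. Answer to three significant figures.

5.72 %

The divider's output (Thévenin) resistance is R1‖R2 = 580.3 Ω.
Fractional drop under load = R_th/(R_th + R_L) = 580.3 / (580.3 + 9560) = 0.05722.
So the output falls by 5.72 %.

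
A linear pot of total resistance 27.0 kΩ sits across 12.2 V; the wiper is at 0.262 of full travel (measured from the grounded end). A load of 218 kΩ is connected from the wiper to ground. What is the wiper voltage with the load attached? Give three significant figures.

V ≈ 3.12 V

The wiper splits the pot into (1−α)R = 19.93 kΩ above and αR = 7.074 kΩ below.
Lower section ‖ load = 6.852 kΩ.
V_wiper = 12.2 × 6.852/(19.93 + 6.852) = 3.12 V.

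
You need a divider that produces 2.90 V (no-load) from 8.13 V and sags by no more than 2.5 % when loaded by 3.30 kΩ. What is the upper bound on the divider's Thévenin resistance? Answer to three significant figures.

Loading drop = R_th/(R_th + R_L) ≤ 0.0250, so R_th ≤ R_L · ε/(1−ε) = 3.30 kΩ × 0.0250/0.9750 = 84.6 Ω.
(Any R1, R2 with R2/(R1+R2) = 0.357 and R1‖R2 ≤ 84.6 Ω will meet the spec.)

R_th ≤ 84.6 Ω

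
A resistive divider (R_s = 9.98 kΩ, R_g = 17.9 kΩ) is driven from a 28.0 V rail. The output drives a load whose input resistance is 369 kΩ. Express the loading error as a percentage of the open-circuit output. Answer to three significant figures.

The divider's output (Thévenin) resistance is R_s‖R_g = 6.408 kΩ.
Fractional drop under load = R_th/(R_th + R_L) = 6.408 / (6.408 + 369) = 0.01707.
So the output falls by 1.71 %.

1.71 %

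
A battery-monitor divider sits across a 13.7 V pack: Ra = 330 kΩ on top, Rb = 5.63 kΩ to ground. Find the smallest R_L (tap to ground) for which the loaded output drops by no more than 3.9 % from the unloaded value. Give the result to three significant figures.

Output resistance R_th = Ra‖Rb = (330 × 5.63)/335.6 = 5.536 kΩ.
The fractional drop is R_th/(R_th + R_L); requiring this ≤ 0.0390 gives R_L ≥ R_th(1/0.0390 − 1) = 5.536 × 24.64 = 136 kΩ.

R_L(min) ≈ 136 kΩ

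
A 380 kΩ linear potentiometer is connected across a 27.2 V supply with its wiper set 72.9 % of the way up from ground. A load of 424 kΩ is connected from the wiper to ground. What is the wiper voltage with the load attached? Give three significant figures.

The wiper splits the pot into (1−α)R = 103.0 kΩ above and αR = 277.0 kΩ below.
Lower section ‖ load = 167.6 kΩ.
V_wiper = 27.2 × 167.6/(103.0 + 167.6) = 16.8 V.

V ≈ 16.8 V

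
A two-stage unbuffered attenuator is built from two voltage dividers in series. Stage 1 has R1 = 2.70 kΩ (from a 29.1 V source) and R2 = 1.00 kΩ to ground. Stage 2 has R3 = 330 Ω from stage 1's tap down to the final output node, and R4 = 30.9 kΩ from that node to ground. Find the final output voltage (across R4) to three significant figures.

V_out ≈ 7.60 V

Stage 2 presents R3+R4 = 31230 Ω as a load on stage 1's tap.
Stage 1's lower leg becomes R2‖(R3+R4) = 969.0 Ω, so V_mid = 29.1 × 969.0/3669 = 7.685 V.
Stage 2 is itself unloaded: V_out = V_mid × R4/(R3+R4) = 7.685 × 30900/31230 = 7.60 V.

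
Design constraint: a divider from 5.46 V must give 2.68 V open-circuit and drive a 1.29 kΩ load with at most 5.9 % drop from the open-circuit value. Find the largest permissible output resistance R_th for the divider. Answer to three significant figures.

R_th ≤ 80.9 Ω

Loading drop = R_th/(R_th + R_L) ≤ 0.0590, so R_th ≤ R_L · ε/(1−ε) = 1.29 kΩ × 0.0590/0.9410 = 80.9 Ω.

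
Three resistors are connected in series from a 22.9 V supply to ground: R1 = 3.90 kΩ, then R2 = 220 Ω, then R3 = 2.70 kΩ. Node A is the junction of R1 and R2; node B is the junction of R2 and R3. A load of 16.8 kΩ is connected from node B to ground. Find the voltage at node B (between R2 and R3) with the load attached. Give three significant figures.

At node B, R3 is in parallel with the load: R3‖R_L = 2326 Ω.
Below node A the resistance is R2 + (R3‖R_L) = 2546 Ω, so V_A = 22.9 × 2546/6446 = 9.045 V.
Then V_B = V_A × (R3‖R_L)/(R2 + R3‖R_L) = 9.045 × 2326/2546 = 8.26 V.

V ≈ 8.26 V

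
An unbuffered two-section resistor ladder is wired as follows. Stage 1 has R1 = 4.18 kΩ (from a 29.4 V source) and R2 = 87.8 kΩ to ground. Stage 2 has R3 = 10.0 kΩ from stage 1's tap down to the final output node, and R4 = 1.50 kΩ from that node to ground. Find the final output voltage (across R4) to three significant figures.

V_out ≈ 2.72 V

Stage 2 presents R3+R4 = 11.50 kΩ as a load on stage 1's tap.
Stage 1's lower leg becomes R2‖(R3+R4) = 10.17 kΩ, so V_mid = 29.4 × 10.17/14.35 = 20.84 V.
Stage 2 is itself unloaded: V_out = V_mid × R4/(R3+R4) = 20.84 × 1.50/11.50 = 2.72 V.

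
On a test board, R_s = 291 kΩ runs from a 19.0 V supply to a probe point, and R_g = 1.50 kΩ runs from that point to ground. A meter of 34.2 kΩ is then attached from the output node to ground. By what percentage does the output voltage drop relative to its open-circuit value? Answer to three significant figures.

4.18 %

The divider's output (Thévenin) resistance is R_s‖R_g = 1.492 kΩ.
Fractional drop under load = R_th/(R_th + R_L) = 1.492 / (1.492 + 34.2) = 0.04181.
So the output falls by 4.18 %.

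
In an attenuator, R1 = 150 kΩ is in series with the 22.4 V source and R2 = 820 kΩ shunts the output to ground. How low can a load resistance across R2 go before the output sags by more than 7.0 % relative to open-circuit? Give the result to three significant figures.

R_L(min) ≈ 1.68 MΩ

Output resistance R_th = R1‖R2 = (150 × 820)/970.0 = 126.8 kΩ.
The fractional drop is R_th/(R_th + R_L); requiring this ≤ 0.0700 gives R_L ≥ R_th(1/0.0700 − 1) = 126.8 × 13.29 = 1.68 MΩ.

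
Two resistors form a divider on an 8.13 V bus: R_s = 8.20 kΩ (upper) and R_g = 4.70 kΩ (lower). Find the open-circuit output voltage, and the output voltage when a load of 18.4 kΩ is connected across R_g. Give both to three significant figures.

Unloaded: 2.96 V; loaded: 2.55 V

Open-circuit: V = 8.13 × 4.70/(8.20 + 4.70) = 2.96 V.
With the load, R_g becomes R_g‖R_L = 3.744 kΩ, so V = 8.13 × 3.744/11.94 = 2.55 V.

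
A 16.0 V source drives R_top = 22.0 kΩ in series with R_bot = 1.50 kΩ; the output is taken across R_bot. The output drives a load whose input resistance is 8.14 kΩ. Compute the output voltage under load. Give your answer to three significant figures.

The load sits in parallel with R_bot: R_bot‖R_L = (1.50 × 8.14) / (1.50 + 8.14) = 1.267 kΩ.
V_out = 16.0 × 1.267 / (22.0 + 1.267) = 16.0 × 1.267/23.27 = 0.871 V.

V_out ≈ 0.871 V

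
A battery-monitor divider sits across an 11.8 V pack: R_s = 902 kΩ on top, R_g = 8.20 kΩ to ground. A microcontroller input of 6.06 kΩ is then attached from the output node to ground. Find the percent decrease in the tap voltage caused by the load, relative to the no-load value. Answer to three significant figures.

57.3 %

Unloaded V = 11.8 × 8.20/910.2 = 0.1063 V.
Loaded: R_g‖R_L = 3.485 kΩ, giving V = 11.8 × 3.485/905.5 = 0.04541 V.
Drop = (0.1063 − 0.04541) / 0.1063 = 57.3 %.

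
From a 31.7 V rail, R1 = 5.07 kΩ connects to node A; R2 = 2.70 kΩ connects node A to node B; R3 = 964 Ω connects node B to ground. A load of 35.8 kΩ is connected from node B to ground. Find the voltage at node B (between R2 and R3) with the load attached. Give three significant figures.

V ≈ 3.42 V

At node B, R3 is in parallel with the load: R3‖R_L = 938.7 Ω.
Below node A the resistance is R2 + (R3‖R_L) = 3639 Ω, so V_A = 31.7 × 3639/8709 = 13.25 V.
Then V_B = V_A × (R3‖R_L)/(R2 + R3‖R_L) = 13.25 × 938.7/3639 = 3.42 V.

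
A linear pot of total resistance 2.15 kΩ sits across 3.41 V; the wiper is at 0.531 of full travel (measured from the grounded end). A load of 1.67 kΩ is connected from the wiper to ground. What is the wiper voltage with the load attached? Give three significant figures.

The wiper splits the pot into (1−α)R = 1.008 kΩ above and αR = 1.142 kΩ below.
Lower section ‖ load = 0.6781 kΩ.
V_wiper = 3.41 × 0.6781/(1.008 + 0.6781) = 1.37 V.

V ≈ 1.37 V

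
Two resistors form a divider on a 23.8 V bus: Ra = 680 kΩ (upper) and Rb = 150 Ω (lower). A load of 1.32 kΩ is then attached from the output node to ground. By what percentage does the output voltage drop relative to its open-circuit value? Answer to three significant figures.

10.2 %

The divider's output (Thévenin) resistance is Ra‖Rb = 150.0 Ω.
Fractional drop under load = R_th/(R_th + R_L) = 150.0 / (150.0 + 1320) = 0.1020.
So the output falls by 10.2 %.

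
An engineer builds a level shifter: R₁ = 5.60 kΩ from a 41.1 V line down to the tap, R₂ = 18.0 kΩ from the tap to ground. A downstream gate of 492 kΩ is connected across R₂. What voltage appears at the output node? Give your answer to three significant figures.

V_out ≈ 31.1 V

The load sits in parallel with R₂: R₂‖R_L = (18.0 × 492) / (18.0 + 492) = 17.36 kΩ.
V_out = 41.1 × 17.36 / (5.60 + 17.36) = 41.1 × 17.36/22.96 = 31.1 V.
(Unloaded it would have been 31.3 V.)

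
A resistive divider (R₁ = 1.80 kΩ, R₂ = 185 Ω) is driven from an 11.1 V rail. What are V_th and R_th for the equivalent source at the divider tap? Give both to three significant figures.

V_th = 1.03 V, R_th = 168 Ω

V_th is the open-circuit tap voltage: 11.1 × 185/(1800 + 185) = 1.03 V.
With the supply zeroed, R₁ and R₂ appear in parallel from the tap: R_th = R₁‖R₂ = (1800 × 185)/1985 = 168 Ω.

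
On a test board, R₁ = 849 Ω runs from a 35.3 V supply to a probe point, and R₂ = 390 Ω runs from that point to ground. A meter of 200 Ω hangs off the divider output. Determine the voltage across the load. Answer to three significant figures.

The load sits in parallel with R₂: R₂‖R_L = (390 × 200) / (390 + 200) = 132.2 Ω.
V_out = 35.3 × 132.2 / (849 + 132.2) = 35.3 × 132.2/981.2 = 4.76 V.
(Unloaded it would have been 11.1 V.)

V_out ≈ 4.76 V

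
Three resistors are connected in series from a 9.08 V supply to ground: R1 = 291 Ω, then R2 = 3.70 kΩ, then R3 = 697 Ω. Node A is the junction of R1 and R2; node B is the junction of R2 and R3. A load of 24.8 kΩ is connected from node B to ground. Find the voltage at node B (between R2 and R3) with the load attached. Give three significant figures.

At node B, R3 is in parallel with the load: R3‖R_L = 677.9 Ω.
Below node A the resistance is R2 + (R3‖R_L) = 4378 Ω, so V_A = 9.08 × 4378/4669 = 8.514 V.
Then V_B = V_A × (R3‖R_L)/(R2 + R3‖R_L) = 8.514 × 677.9/4378 = 1.32 V.

V ≈ 1.32 V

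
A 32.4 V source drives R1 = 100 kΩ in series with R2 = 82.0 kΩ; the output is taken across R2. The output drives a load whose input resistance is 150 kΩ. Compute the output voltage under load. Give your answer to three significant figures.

The load sits in parallel with R2: R2‖R_L = (82.0 × 150) / (82.0 + 150) = 53.02 kΩ.
V_out = 32.4 × 53.02 / (100 + 53.02) = 32.4 × 53.02/153.0 = 11.2 V.
(Unloaded it would have been 14.6 V.)

V_out ≈ 11.2 V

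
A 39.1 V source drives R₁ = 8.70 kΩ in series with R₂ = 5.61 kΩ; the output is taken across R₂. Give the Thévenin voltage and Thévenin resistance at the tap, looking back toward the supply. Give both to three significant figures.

V_th = 15.3 V, R_th = 3.41 kΩ

V_th is the open-circuit tap voltage: 39.1 × 5.61/(8.70 + 5.61) = 15.3 V.
With the supply zeroed, R₁ and R₂ appear in parallel from the tap: R_th = R₁‖R₂ = (8.70 × 5.61)/14.31 = 3.41 kΩ.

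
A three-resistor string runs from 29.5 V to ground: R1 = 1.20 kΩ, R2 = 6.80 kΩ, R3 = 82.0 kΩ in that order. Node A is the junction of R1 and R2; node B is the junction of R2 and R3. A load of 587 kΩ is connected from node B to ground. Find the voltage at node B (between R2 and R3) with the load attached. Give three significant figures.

At node B, R3 is in parallel with the load: R3‖R_L = 71.95 kΩ.
Below node A the resistance is R2 + (R3‖R_L) = 78.75 kΩ, so V_A = 29.5 × 78.75/79.95 = 29.06 V.
Then V_B = V_A × (R3‖R_L)/(R2 + R3‖R_L) = 29.06 × 71.95/78.75 = 26.5 V.

V ≈ 26.5 V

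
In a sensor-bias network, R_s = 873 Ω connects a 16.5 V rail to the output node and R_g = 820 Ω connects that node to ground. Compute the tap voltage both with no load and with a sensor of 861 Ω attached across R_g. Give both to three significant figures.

Open-circuit: V = 16.5 × 820/(873 + 820) = 7.99 V.
With the load, R_g becomes R_g‖R_L = 420.0 Ω, so V = 16.5 × 420.0/1293 = 5.36 V.

Unloaded: 7.99 V; loaded: 5.36 V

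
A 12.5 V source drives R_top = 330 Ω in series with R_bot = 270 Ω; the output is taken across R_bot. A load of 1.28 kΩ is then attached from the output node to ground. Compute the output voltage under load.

The load sits in parallel with R_bot: R_bot‖R_L = (270 × 1280) / (270 + 1280) = 223.0 Ω.
V_out = 12.5 × 223.0 / (330 + 223.0) = 12.5 × 223.0/553.0 = 5.04 V.
(Unloaded it would have been 5.62 V.)

V_out ≈ 5.04 V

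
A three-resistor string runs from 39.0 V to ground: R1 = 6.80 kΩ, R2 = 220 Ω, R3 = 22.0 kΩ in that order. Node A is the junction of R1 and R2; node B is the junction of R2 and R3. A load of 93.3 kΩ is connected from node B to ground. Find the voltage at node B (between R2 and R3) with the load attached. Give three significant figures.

V ≈ 28.0 V

At node B, R3 is in parallel with the load: R3‖R_L = 17800 Ω.
Below node A the resistance is R2 + (R3‖R_L) = 18020 Ω, so V_A = 39.0 × 18020/24820 = 28.32 V.
Then V_B = V_A × (R3‖R_L)/(R2 + R3‖R_L) = 28.32 × 17800/18020 = 28.0 V.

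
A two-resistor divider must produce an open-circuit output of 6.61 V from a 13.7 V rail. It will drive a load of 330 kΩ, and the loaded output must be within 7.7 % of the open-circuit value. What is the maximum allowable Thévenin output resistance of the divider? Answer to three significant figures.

R_th ≤ 27.5 kΩ

Loading drop = R_th/(R_th + R_L) ≤ 0.0770, so R_th ≤ R_L · ε/(1−ε) = 330 kΩ × 0.0770/0.9230 = 27.5 kΩ.
(Any R1, R2 with R2/(R1+R2) = 0.482 and R1‖R2 ≤ 27.5 kΩ will meet the spec.)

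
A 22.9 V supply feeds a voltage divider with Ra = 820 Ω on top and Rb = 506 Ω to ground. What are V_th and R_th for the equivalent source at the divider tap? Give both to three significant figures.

V_th is the open-circuit tap voltage: 22.9 × 506/(820 + 506) = 8.74 V.
With the supply zeroed, Ra and Rb appear in parallel from the tap: R_th = Ra‖Rb = (820 × 506)/1326 = 313 Ω.

V_th = 8.74 V, R_th = 313 Ω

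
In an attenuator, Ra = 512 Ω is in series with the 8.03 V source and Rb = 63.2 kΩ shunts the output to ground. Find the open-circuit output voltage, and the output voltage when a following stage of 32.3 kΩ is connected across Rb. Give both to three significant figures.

Unloaded: 7.97 V; loaded: 7.84 V

Open-circuit: V = 8.03 × 63200/(512 + 63200) = 7.97 V.
With the load, Rb becomes Rb‖R_L = 21380 Ω, so V = 8.03 × 21380/21890 = 7.84 V.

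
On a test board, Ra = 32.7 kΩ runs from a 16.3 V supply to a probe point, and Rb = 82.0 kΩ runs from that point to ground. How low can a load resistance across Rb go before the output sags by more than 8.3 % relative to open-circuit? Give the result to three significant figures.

R_L(min) ≈ 258 kΩ

Output resistance R_th = Ra‖Rb = (32.7 × 82.0)/114.7 = 23.38 kΩ.
The fractional drop is R_th/(R_th + R_L); requiring this ≤ 0.0830 gives R_L ≥ R_th(1/0.0830 − 1) = 23.38 × 11.05 = 258 kΩ.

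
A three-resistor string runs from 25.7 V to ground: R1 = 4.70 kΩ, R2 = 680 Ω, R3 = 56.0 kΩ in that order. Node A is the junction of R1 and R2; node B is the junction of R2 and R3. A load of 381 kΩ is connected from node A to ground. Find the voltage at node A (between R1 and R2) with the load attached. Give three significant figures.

V ≈ 23.5 V

Below node A the series string R2+R3 = 56680 Ω sits in parallel with the 381000 Ω load: 49340 Ω.
V_A = 25.7 × 49340/(4700 + 49340) = 23.5 V.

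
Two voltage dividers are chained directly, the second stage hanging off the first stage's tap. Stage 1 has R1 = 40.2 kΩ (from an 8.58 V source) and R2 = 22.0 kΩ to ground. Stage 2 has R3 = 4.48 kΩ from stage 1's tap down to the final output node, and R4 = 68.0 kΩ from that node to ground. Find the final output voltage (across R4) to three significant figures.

Stage 2 presents R3+R4 = 72.48 kΩ as a load on stage 1's tap.
Stage 1's lower leg becomes R2‖(R3+R4) = 16.88 kΩ, so V_mid = 8.58 × 16.88/57.08 = 2.537 V.
Stage 2 is itself unloaded: V_out = V_mid × R4/(R3+R4) = 2.537 × 68.0/72.48 = 2.38 V.

V_out ≈ 2.38 V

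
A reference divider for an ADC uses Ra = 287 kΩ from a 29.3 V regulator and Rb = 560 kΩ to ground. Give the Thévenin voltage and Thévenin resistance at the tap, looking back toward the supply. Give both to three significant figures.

V_th = 19.4 V, R_th = 190 kΩ

V_th is the open-circuit tap voltage: 29.3 × 560/(287 + 560) = 19.4 V.
With the supply zeroed, Ra and Rb appear in parallel from the tap: R_th = Ra‖Rb = (287 × 560)/847.0 = 190 kΩ.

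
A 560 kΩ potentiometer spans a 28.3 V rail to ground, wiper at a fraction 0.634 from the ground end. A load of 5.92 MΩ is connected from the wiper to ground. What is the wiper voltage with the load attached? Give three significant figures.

V ≈ 17.6 V

The wiper splits the pot into (1−α)R = 205.0 kΩ above and αR = 355.0 kΩ below.
Lower section ‖ load = 335.0 kΩ.
V_wiper = 28.3 × 335.0/(205.0 + 335.0) = 17.6 V.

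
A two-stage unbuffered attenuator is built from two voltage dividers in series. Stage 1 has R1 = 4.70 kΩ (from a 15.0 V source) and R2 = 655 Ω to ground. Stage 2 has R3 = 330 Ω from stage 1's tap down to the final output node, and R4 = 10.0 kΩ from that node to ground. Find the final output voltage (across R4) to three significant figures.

Stage 2 presents R3+R4 = 10330 Ω as a load on stage 1's tap.
Stage 1's lower leg becomes R2‖(R3+R4) = 615.9 Ω, so V_mid = 15.0 × 615.9/5316 = 1.738 V.
Stage 2 is itself unloaded: V_out = V_mid × R4/(R3+R4) = 1.738 × 10000/10330 = 1.68 V.

V_out ≈ 1.68 V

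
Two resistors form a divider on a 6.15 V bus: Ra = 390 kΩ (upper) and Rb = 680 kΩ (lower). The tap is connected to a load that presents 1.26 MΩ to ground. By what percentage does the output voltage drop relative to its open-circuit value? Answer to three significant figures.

The divider's output (Thévenin) resistance is Ra‖Rb = 247.9 kΩ.
Fractional drop under load = R_th/(R_th + R_L) = 247.9 / (247.9 + 1260) = 0.1644.
So the output falls by 16.4 %.

16.4 %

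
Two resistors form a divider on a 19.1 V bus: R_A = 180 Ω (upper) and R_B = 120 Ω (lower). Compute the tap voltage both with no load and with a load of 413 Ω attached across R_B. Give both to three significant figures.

Open-circuit: V = 19.1 × 120/(180 + 120) = 7.64 V.
With the load, R_B becomes R_B‖R_L = 92.98 Ω, so V = 19.1 × 92.98/273.0 = 6.51 V.

Unloaded: 7.64 V; loaded: 6.51 V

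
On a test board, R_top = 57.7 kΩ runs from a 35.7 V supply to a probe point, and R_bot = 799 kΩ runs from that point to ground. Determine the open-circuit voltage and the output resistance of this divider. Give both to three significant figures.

V_th is the open-circuit tap voltage: 35.7 × 799/(57.7 + 799) = 33.3 V.
With the supply zeroed, R_top and R_bot appear in parallel from the tap: R_th = R_top‖R_bot = (57.7 × 799)/856.7 = 53.8 kΩ.

V_th = 33.3 V, R_th = 53.8 kΩ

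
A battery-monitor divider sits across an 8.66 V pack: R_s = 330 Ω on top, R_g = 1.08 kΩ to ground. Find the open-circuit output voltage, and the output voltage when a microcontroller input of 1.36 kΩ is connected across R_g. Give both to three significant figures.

Unloaded: 6.63 V; loaded: 5.59 V

Open-circuit: V = 8.66 × 1080/(330 + 1080) = 6.63 V.
With the load, R_g becomes R_g‖R_L = 602.0 Ω, so V = 8.66 × 602.0/932.0 = 5.59 V.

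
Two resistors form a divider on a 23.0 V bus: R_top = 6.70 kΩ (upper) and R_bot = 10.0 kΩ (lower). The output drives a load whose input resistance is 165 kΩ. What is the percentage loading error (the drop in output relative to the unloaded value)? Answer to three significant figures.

The divider's output (Thévenin) resistance is R_top‖R_bot = 4.012 kΩ.
Fractional drop under load = R_th/(R_th + R_L) = 4.012 / (4.012 + 165) = 0.02374.
So the output falls by 2.37 %.

2.37 %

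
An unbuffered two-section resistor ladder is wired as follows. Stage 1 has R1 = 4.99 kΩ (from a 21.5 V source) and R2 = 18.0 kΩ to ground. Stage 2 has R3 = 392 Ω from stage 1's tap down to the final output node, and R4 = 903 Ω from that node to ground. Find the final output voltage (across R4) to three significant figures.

Stage 2 presents R3+R4 = 1295 Ω as a load on stage 1's tap.
Stage 1's lower leg becomes R2‖(R3+R4) = 1208 Ω, so V_mid = 21.5 × 1208/6198 = 4.191 V.
Stage 2 is itself unloaded: V_out = V_mid × R4/(R3+R4) = 4.191 × 903/1295 = 2.92 V.

V_out ≈ 2.92 V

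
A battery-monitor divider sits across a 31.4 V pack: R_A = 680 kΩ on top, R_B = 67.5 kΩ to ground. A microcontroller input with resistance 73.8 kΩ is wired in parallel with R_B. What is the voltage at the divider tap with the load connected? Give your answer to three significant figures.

The load sits in parallel with R_B: R_B‖R_L = (67.5 × 73.8) / (67.5 + 73.8) = 35.25 kΩ.
V_out = 31.4 × 35.25 / (680 + 35.25) = 31.4 × 35.25/715.3 = 1.55 V.
(Unloaded it would have been 2.84 V.)

V_out ≈ 1.55 V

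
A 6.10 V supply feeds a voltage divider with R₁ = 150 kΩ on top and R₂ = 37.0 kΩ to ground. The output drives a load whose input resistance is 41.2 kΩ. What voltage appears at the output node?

V_out ≈ 0.702 V

The load sits in parallel with R₂: R₂‖R_L = (37.0 × 41.2) / (37.0 + 41.2) = 19.49 kΩ.
V_out = 6.10 × 19.49 / (150 + 19.49) = 6.10 × 19.49/169.5 = 0.702 V.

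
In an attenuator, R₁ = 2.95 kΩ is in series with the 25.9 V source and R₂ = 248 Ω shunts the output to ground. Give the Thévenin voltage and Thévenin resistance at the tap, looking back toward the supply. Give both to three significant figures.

V_th is the open-circuit tap voltage: 25.9 × 248/(2950 + 248) = 2.01 V.
With the supply zeroed, R₁ and R₂ appear in parallel from the tap: R_th = R₁‖R₂ = (2950 × 248)/3198 = 229 Ω.

V_th = 2.01 V, R_th = 229 Ω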